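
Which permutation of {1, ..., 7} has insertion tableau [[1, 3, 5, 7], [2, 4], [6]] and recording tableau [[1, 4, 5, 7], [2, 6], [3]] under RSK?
Reverse the RSK construction: for i from n down to 1, find the cell of Q containing i, remove the entry at that cell from P, and reverse-bump it up through P; the value ejected from row 1 is w(i).

Step i=7: Q has 7 at row 1, column 4; remove that cell from P, ejecting 7. So w(7) = 7. P is now [[1, 3, 5], [2, 4], [6]].
Step i=6: Q has 6 at row 2, column 2; remove 4 from row 2 of P and reverse-bump: 4 enters row 1 and ejects 3. So w(6) = 3. P is now [[1, 4, 5], [2], [6]].
Step i=5: Q has 5 at row 1, column 3; remove that cell from P, ejecting 5. So w(5) = 5. P is now [[1, 4], [2], [6]].
Step i=4: Q has 4 at row 1, column 2; remove that cell from P, ejecting 4. So w(4) = 4. P is now [[1], [2], [6]].
Step i=3: Q has 3 at row 3, column 1; remove 6 from row 3 of P and reverse-bump: 6 enters row 2 and ejects 2; 2 enters row 1 and ejects 1. So w(3) = 1. P is now [[2], [6]].
Step i=2: Q has 2 at row 2, column 1; remove 6 from row 2 of P and reverse-bump: 6 enters row 1 and ejects 2. So w(2) = 2. P is now [[6]].
Step i=1: Q has 1 at row 1, column 1; remove that cell from P, ejecting 6. So w(1) = 6. P is now [].

So w = 6 2 1 4 5 3 7.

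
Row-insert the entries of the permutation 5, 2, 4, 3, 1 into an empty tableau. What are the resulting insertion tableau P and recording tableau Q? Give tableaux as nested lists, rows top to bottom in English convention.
P = [[1, 3], [2], [4], [5]], Q = [[1, 3], [2], [4], [5]]

Insert each entry of the permutation into P by Schensted row insertion, recording in Q the position of each new cell.

After inserting 5: P = [[5]].
After inserting 2: P = [[2], [5]].
After inserting 4: P = [[2, 4], [5]].
After inserting 3: P = [[2, 3], [4], [5]].
After inserting 1: P = [[1, 3], [2], [4], [5]].

So P = [[1, 3], [2], [4], [5]], Q = [[1, 3], [2], [4], [5]].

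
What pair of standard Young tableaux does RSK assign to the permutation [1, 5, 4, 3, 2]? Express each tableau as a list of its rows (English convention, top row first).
Insert each entry of the permutation into P by Schensted row insertion, recording in Q the position of each new cell.

Insert 1: appended to row 1. P = [[1]], Q = [[1]].
Insert 5: appended to row 1. P = [[1, 5]], Q = [[1, 2]].
Insert 4: 4 bumps 5 from row 1; 5 starts row 2. P = [[1, 4], [5]], Q = [[1, 2], [3]].
Insert 3: 3 bumps 4 from row 1; 4 bumps 5 from row 2; 5 starts row 3. P = [[1, 3], [4], [5]], Q = [[1, 2], [3], [4]].
Insert 2: 2 bumps 3 from row 1; 3 bumps 4 from row 2; 4 bumps 5 from row 3; 5 starts row 4. P = [[1, 2], [3], [4], [5]], Q = [[1, 2], [3], [4], [5]].

So P = [[1, 2], [3], [4], [5]], Q = [[1, 2], [3], [4], [5]].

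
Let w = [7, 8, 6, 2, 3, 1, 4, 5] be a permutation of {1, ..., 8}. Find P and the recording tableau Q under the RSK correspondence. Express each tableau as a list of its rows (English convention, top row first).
Insert each entry of the permutation into P by Schensted row insertion, recording in Q the position of each new cell.

Insert 7: appended to row 1. P = [[7]].
Insert 8: appended to row 1. P = [[7, 8]].
Insert 6: 6 bumps 7 from row 1; 7 starts row 2. P = [[6, 8], [7]].
Insert 2: 2 bumps 6 from row 1; 6 bumps 7 from row 2; 7 starts row 3. P = [[2, 8], [6], [7]].
Insert 3: 3 bumps 8 from row 1; 8 appends to row 2. P = [[2, 3], [6, 8], [7]].
Insert 1: 1 bumps 2 from row 1; 2 bumps 6 from row 2; 6 bumps 7 from row 3; 7 starts row 4. P = [[1, 3], [2, 8], [6], [7]].
Insert 4: appended to row 1. P = [[1, 3, 4], [2, 8], [6], [7]].
Insert 5: appended to row 1. P = [[1, 3, 4, 5], [2, 8], [6], [7]].

So P = [[1, 3, 4, 5], [2, 8], [6], [7]], Q = [[1, 2, 7, 8], [3, 5], [4], [6]].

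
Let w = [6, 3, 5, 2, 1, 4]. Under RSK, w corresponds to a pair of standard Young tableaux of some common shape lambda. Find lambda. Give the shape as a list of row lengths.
[2, 2, 1, 1]

Row-insert each entry into an empty tableau.

After inserting 6: P = [[6]].
After inserting 3: P = [[3], [6]].
After inserting 5: P = [[3, 5], [6]].
After inserting 2: P = [[2, 5], [3], [6]].
After inserting 1: P = [[1, 5], [2], [3], [6]].
After inserting 4: P = [[1, 4], [2, 5], [3], [6]].

The final insertion tableau P = [[1, 4], [2, 5], [3], [6]] has shape [2, 2, 1, 1].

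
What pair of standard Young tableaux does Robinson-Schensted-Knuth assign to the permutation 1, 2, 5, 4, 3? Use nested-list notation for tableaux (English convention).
P = [[1, 2, 3], [4], [5]], Q = [[1, 2, 3], [4], [5]]

Insert each entry of the permutation into P by Schensted row insertion, recording in Q the position of each new cell.

After inserting 1: P = [[1]].
After inserting 2: P = [[1, 2]].
After inserting 5: P = [[1, 2, 5]].
After inserting 4: P = [[1, 2, 4], [5]].
After inserting 3: P = [[1, 2, 3], [4], [5]].

So P = [[1, 2, 3], [4], [5]], Q = [[1, 2, 3], [4], [5]].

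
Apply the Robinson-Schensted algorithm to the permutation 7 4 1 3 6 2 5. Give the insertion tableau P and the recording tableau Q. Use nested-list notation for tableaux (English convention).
Insert each entry of the permutation into P by Schensted row insertion, recording in Q the position of each new cell.

After inserting 7: P = [[7]].
After inserting 4: P = [[4], [7]].
After inserting 1: P = [[1], [4], [7]].
After inserting 3: P = [[1, 3], [4], [7]].
After inserting 6: P = [[1, 3, 6], [4], [7]].
After inserting 2: P = [[1, 2, 6], [3], [4], [7]].
After inserting 5: P = [[1, 2, 5], [3, 6], [4], [7]].

So P = [[1, 2, 5], [3, 6], [4], [7]], Q = [[1, 4, 5], [2, 7], [3], [6]].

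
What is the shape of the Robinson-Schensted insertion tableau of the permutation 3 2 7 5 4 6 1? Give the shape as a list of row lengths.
Row-insert each entry into an empty tableau.

After inserting 3: P = [[3]].
After inserting 2: P = [[2], [3]].
After inserting 7: P = [[2, 7], [3]].
After inserting 5: P = [[2, 5], [3, 7]].
After inserting 4: P = [[2, 4], [3, 5], [7]].
After inserting 6: P = [[2, 4, 6], [3, 5], [7]].
After inserting 1: P = [[1, 4, 6], [2, 5], [3], [7]].

The final insertion tableau P = [[1, 4, 6], [2, 5], [3], [7]] has shape [3, 2, 1, 1].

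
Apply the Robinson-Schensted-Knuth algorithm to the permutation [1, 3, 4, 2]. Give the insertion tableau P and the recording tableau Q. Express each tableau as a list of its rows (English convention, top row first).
Insert each entry of the permutation into P by Schensted row insertion, recording in Q the position of each new cell.

Insert 1: appended to row 1. P = [[1]], Q = [[1]].
Insert 3: appended to row 1. P = [[1, 3]], Q = [[1, 2]].
Insert 4: appended to row 1. P = [[1, 3, 4]], Q = [[1, 2, 3]].
Insert 2: 2 bumps 3 from row 1; 3 starts row 2. P = [[1, 2, 4], [3]], Q = [[1, 2, 3], [4]].

So P = [[1, 2, 4], [3]], Q = [[1, 2, 3], [4]].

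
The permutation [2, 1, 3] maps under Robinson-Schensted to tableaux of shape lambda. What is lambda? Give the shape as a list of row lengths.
Row-insert each entry into an empty tableau.

After inserting 2: P = [[2]].
After inserting 1: P = [[1], [2]].
After inserting 3: P = [[1, 3], [2]].

The final insertion tableau P = [[1, 3], [2]] has shape [2, 1].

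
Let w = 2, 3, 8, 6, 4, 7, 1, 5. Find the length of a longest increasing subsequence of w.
4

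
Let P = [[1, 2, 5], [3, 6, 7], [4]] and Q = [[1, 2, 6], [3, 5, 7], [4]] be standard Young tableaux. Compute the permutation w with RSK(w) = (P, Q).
Reverse the RSK construction: for i from n down to 1, find the cell of Q containing i, remove the entry at that cell from P, and reverse-bump it up through P; the value ejected from row 1 is w(i).

Step i=7: Q has 7 at row 2, column 3; remove 7 from row 2 of P and reverse-bump: 7 enters row 1 and ejects 5. So w(7) = 5. P is now [[1, 2, 7], [3, 6], [4]].
Step i=6: Q has 6 at row 1, column 3; remove that cell from P, ejecting 7. So w(6) = 7. P is now [[1, 2], [3, 6], [4]].
Step i=5: Q has 5 at row 2, column 2; remove 6 from row 2 of P and reverse-bump: 6 enters row 1 and ejects 2. So w(5) = 2. P is now [[1, 6], [3], [4]].
Step i=4: Q has 4 at row 3, column 1; remove 4 from row 3 of P and reverse-bump: 4 enters row 2 and ejects 3; 3 enters row 1 and ejects 1. So w(4) = 1. P is now [[3, 6], [4]].
Step i=3: Q has 3 at row 2, column 1; remove 4 from row 2 of P and reverse-bump: 4 enters row 1 and ejects 3. So w(3) = 3. P is now [[4, 6]].
Step i=2: Q has 2 at row 1, column 2; remove that cell from P, ejecting 6. So w(2) = 6. P is now [[4]].
Step i=1: Q has 1 at row 1, column 1; remove that cell from P, ejecting 4. So w(1) = 4. P is now [].

So w = 4 6 3 1 2 7 5.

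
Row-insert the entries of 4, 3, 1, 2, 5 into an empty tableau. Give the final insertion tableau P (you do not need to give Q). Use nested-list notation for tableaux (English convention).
P = [[1, 2, 5], [3], [4]]

Insert 4: appended to row 1. P = [[4]].
Insert 3: 3 bumps 4 from row 1; 4 starts row 2. P = [[3], [4]].
Insert 1: 1 bumps 3 from row 1; 3 bumps 4 from row 2; 4 starts row 3. P = [[1], [3], [4]].
Insert 2: appended to row 1. P = [[1, 2], [3], [4]].
Insert 5: appended to row 1. P = [[1, 2, 5], [3], [4]].

So P = [[1, 2, 5], [3], [4]].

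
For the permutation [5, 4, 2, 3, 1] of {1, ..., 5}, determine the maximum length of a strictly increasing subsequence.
2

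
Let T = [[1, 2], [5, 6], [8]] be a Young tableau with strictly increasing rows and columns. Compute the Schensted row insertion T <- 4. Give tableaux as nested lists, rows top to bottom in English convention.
4 is larger than every entry of row 1, so it is appended to row 1. The new tableau is [[1, 2, 4], [5, 6], [8]].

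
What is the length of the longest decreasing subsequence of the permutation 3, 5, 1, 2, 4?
2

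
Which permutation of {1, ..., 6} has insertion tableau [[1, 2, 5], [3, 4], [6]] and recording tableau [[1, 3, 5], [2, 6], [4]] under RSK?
Reverse the RSK construction: for i from n down to 1, find the cell of Q containing i, remove the entry at that cell from P, and reverse-bump it up through P; the value ejected from row 1 is w(i).

Step i=6: Q has 6 at row 2, column 2; remove 4 from row 2 of P and reverse-bump: 4 enters row 1 and ejects 2. So w(6) = 2. P is now [[1, 4, 5], [3], [6]].
Step i=5: Q has 5 at row 1, column 3; remove that cell from P, ejecting 5. So w(5) = 5. P is now [[1, 4], [3], [6]].
Step i=4: Q has 4 at row 3, column 1; remove 6 from row 3 of P and reverse-bump: 6 enters row 2 and ejects 3; 3 enters row 1 and ejects 1. So w(4) = 1. P is now [[3, 4], [6]].
Step i=3: Q has 3 at row 1, column 2; remove that cell from P, ejecting 4. So w(3) = 4. P is now [[3], [6]].
Step i=2: Q has 2 at row 2, column 1; remove 6 from row 2 of P and reverse-bump: 6 enters row 1 and ejects 3. So w(2) = 3. P is now [[6]].
Step i=1: Q has 1 at row 1, column 1; remove that cell from P, ejecting 6. So w(1) = 6. P is now [].

So w = 6 3 4 1 5 2.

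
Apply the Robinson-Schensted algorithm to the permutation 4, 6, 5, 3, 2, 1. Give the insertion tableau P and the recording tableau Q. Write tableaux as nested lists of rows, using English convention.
Insert each entry of the permutation into P by Schensted row insertion, recording in Q the position of each new cell.

After inserting 4: P = [[4]].
After inserting 6: P = [[4, 6]].
After inserting 5: P = [[4, 5], [6]].
After inserting 3: P = [[3, 5], [4], [6]].
After inserting 2: P = [[2, 5], [3], [4], [6]].
After inserting 1: P = [[1, 5], [2], [3], [4], [6]].

So P = [[1, 5], [2], [3], [4], [6]], Q = [[1, 2], [3], [4], [5], [6]].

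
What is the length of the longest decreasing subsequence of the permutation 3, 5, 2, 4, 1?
3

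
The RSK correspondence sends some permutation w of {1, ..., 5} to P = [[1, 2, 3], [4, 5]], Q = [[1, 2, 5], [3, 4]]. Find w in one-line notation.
4 5 1 2 3

Reverse the RSK construction: for i from n down to 1, find the cell of Q containing i, remove the entry at that cell from P, and reverse-bump it up through P; the value ejected from row 1 is w(i).

Step i=5: Q has 5 at row 1, column 3; remove that cell from P, ejecting 3. So w(5) = 3. P is now [[1, 2], [4, 5]].
Step i=4: Q has 4 at row 2, column 2; remove 5 from row 2 of P and reverse-bump: 5 enters row 1 and ejects 2. So w(4) = 2. P is now [[1, 5], [4]].
Step i=3: Q has 3 at row 2, column 1; remove 4 from row 2 of P and reverse-bump: 4 enters row 1 and ejects 1. So w(3) = 1. P is now [[4, 5]].
Step i=2: Q has 2 at row 1, column 2; remove that cell from P, ejecting 5. So w(2) = 5. P is now [[4]].
Step i=1: Q has 1 at row 1, column 1; remove that cell from P, ejecting 4. So w(1) = 4. P is now [].

So w = 4 5 1 2 3.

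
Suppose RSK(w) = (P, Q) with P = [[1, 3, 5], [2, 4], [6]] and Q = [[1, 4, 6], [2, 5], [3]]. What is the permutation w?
6 2 1 4 3 5

Reverse RSK: for i = n, n-1, ..., 1, locate i in Q, remove the corresponding corner cell from P, and reverse-bump its entry up through P; the value ejected from row 1 is w(i).

So w = 6 2 1 4 3 5.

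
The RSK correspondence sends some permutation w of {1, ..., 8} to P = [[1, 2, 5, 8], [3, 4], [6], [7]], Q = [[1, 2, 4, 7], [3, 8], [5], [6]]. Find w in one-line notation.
Reverse the RSK construction: for i from n down to 1, find the cell of Q containing i, remove the entry at that cell from P, and reverse-bump it up through P; the value ejected from row 1 is w(i).

Step i=8: Q has 8 at row 2, column 2; remove 4 from row 2 of P and reverse-bump: 4 enters row 1 and ejects 2. So w(8) = 2. P is now [[1, 4, 5, 8], [3], [6], [7]].
Step i=7: Q has 7 at row 1, column 4; remove that cell from P, ejecting 8. So w(7) = 8. P is now [[1, 4, 5], [3], [6], [7]].
Step i=6: Q has 6 at row 4, column 1; remove 7 from row 4 of P and reverse-bump: 7 enters row 3 and ejects 6; 6 enters row 2 and ejects 3; 3 enters row 1 and ejects 1. So w(6) = 1. P is now [[3, 4, 5], [6], [7]].
Step i=5: Q has 5 at row 3, column 1; remove 7 from row 3 of P and reverse-bump: 7 enters row 2 and ejects 6; 6 enters row 1 and ejects 5. So w(5) = 5. P is now [[3, 4, 6], [7]].
Step i=4: Q has 4 at row 1, column 3; remove that cell from P, ejecting 6. So w(4) = 6. P is now [[3, 4], [7]].
Step i=3: Q has 3 at row 2, column 1; remove 7 from row 2 of P and reverse-bump: 7 enters row 1 and ejects 4. So w(3) = 4. P is now [[3, 7]].
Step i=2: Q has 2 at row 1, column 2; remove that cell from P, ejecting 7. So w(2) = 7. P is now [[3]].
Step i=1: Q has 1 at row 1, column 1; remove that cell from P, ejecting 3. So w(1) = 3. P is now [].

So w = 3 7 4 6 5 1 8 2.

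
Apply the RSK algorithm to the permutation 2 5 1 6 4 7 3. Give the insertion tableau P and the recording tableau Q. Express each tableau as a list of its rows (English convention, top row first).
P = [[1, 3, 6, 7], [2, 4], [5]], Q = [[1, 2, 4, 6], [3, 5], [7]]

Insert each entry of the permutation into P by Schensted row insertion, recording in Q the position of each new cell.

After inserting 2: P = [[2]].
After inserting 5: P = [[2, 5]].
After inserting 1: P = [[1, 5], [2]].
After inserting 6: P = [[1, 5, 6], [2]].
After inserting 4: P = [[1, 4, 6], [2, 5]].
After inserting 7: P = [[1, 4, 6, 7], [2, 5]].
After inserting 3: P = [[1, 3, 6, 7], [2, 4], [5]].

So P = [[1, 3, 6, 7], [2, 4], [5]], Q = [[1, 2, 4, 6], [3, 5], [7]].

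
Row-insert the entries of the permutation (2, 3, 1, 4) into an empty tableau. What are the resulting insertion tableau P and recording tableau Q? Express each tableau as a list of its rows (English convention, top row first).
P = [[1, 3, 4], [2]], Q = [[1, 2, 4], [3]]

Insert each entry of the permutation into P by Schensted row insertion, recording in Q the position of each new cell.

Insert 2: appended to row 1. P = [[2]].
Insert 3: appended to row 1. P = [[2, 3]].
Insert 1: 1 bumps 2 from row 1; 2 starts row 2. P = [[1, 3], [2]].
Insert 4: appended to row 1. P = [[1, 3, 4], [2]].

So P = [[1, 3, 4], [2]], Q = [[1, 2, 4], [3]].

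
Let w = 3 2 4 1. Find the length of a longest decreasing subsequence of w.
3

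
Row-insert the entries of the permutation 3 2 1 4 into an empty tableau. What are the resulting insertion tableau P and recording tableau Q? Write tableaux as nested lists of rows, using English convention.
P = [[1, 4], [2], [3]], Q = [[1, 4], [2], [3]]

Insert each entry of the permutation into P by Schensted row insertion, recording in Q the position of each new cell.

Insert 3: appended to row 1. P = [[3]].
Insert 2: 2 bumps 3 from row 1; 3 starts row 2. P = [[2], [3]].
Insert 1: 1 bumps 2 from row 1; 2 bumps 3 from row 2; 3 starts row 3. P = [[1], [2], [3]].
Insert 4: appended to row 1. P = [[1, 4], [2], [3]].

So P = [[1, 4], [2], [3]], Q = [[1, 4], [2], [3]].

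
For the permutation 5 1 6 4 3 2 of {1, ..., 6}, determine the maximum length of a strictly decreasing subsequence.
4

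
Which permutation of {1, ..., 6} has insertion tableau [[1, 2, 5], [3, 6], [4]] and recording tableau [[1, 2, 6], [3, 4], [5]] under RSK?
Reverse the RSK construction: for i from n down to 1, find the cell of Q containing i, remove the entry at that cell from P, and reverse-bump it up through P; the value ejected from row 1 is w(i).

Step i=6: Q has 6 at row 1, column 3; remove that cell from P, ejecting 5. So w(6) = 5. P is now [[1, 2], [3, 6], [4]].
Step i=5: Q has 5 at row 3, column 1; remove 4 from row 3 of P and reverse-bump: 4 enters row 2 and ejects 3; 3 enters row 1 and ejects 2. So w(5) = 2. P is now [[1, 3], [4, 6]].
Step i=4: Q has 4 at row 2, column 2; remove 6 from row 2 of P and reverse-bump: 6 enters row 1 and ejects 3. So w(4) = 3. P is now [[1, 6], [4]].
Step i=3: Q has 3 at row 2, column 1; remove 4 from row 2 of P and reverse-bump: 4 enters row 1 and ejects 1. So w(3) = 1. P is now [[4, 6]].
Step i=2: Q has 2 at row 1, column 2; remove that cell from P, ejecting 6. So w(2) = 6. P is now [[4]].
Step i=1: Q has 1 at row 1, column 1; remove that cell from P, ejecting 4. So w(1) = 4. P is now [].

So w = 4 6 1 3 2 5.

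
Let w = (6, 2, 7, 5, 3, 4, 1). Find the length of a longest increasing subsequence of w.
3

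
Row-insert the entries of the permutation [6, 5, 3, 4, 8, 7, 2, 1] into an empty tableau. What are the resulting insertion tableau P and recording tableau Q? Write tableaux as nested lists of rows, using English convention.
Insert each entry of the permutation into P by Schensted row insertion, recording in Q the position of each new cell.

Insert 6: appended to row 1. P = [[6]], Q = [[1]].
Insert 5: 5 bumps 6 from row 1; 6 starts row 2. P = [[5], [6]], Q = [[1], [2]].
Insert 3: 3 bumps 5 from row 1; 5 bumps 6 from row 2; 6 starts row 3. P = [[3], [5], [6]], Q = [[1], [2], [3]].
Insert 4: appended to row 1. P = [[3, 4], [5], [6]], Q = [[1, 4], [2], [3]].
Insert 8: appended to row 1. P = [[3, 4, 8], [5], [6]], Q = [[1, 4, 5], [2], [3]].
Insert 7: 7 bumps 8 from row 1; 8 appends to row 2. P = [[3, 4, 7], [5, 8], [6]], Q = [[1, 4, 5], [2, 6], [3]].
Insert 2: 2 bumps 3 from row 1; 3 bumps 5 from row 2; 5 bumps 6 from row 3; 6 starts row 4. P = [[2, 4, 7], [3, 8], [5], [6]], Q = [[1, 4, 5], [2, 6], [3], [7]].
Insert 1: 1 bumps 2 from row 1; 2 bumps 3 from row 2; 3 bumps 5 from row 3; 5 bumps 6 from row 4; 6 starts row 5. P = [[1, 4, 7], [2, 8], [3], [5], [6]], Q = [[1, 4, 5], [2, 6], [3], [7], [8]].

So P = [[1, 4, 7], [2, 8], [3], [5], [6]], Q = [[1, 4, 5], [2, 6], [3], [7], [8]].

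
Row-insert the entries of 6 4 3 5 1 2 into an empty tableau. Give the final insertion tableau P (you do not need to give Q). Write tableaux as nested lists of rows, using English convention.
Insert 6: appended to row 1. P = [[6]].
Insert 4: 4 bumps 6 from row 1; 6 starts row 2. P = [[4], [6]].
Insert 3: 3 bumps 4 from row 1; 4 bumps 6 from row 2; 6 starts row 3. P = [[3], [4], [6]].
Insert 5: appended to row 1. P = [[3, 5], [4], [6]].
Insert 1: 1 bumps 3 from row 1; 3 bumps 4 from row 2; 4 bumps 6 from row 3; 6 starts row 4. P = [[1, 5], [3], [4], [6]].
Insert 2: 2 bumps 5 from row 1; 5 appends to row 2. P = [[1, 2], [3, 5], [4], [6]].

So P = [[1, 2], [3, 5], [4], [6]].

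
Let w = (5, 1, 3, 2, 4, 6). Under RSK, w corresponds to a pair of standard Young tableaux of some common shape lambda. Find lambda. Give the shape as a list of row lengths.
Row-insert each entry into an empty tableau.

After inserting 5: P = [[5]].
After inserting 1: P = [[1], [5]].
After inserting 3: P = [[1, 3], [5]].
After inserting 2: P = [[1, 2], [3], [5]].
After inserting 4: P = [[1, 2, 4], [3], [5]].
After inserting 6: P = [[1, 2, 4, 6], [3], [5]].

The final insertion tableau P = [[1, 2, 4, 6], [3], [5]] has shape [4, 1, 1].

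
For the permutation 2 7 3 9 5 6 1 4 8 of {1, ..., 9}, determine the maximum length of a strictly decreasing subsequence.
3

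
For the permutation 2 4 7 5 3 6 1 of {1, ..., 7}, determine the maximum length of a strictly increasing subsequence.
4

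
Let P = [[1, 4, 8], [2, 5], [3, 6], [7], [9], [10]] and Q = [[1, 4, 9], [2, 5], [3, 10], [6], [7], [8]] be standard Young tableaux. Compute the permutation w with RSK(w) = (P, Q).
Reverse the RSK construction: for i from n down to 1, find the cell of Q containing i, remove the entry at that cell from P, and reverse-bump it up through P; the value ejected from row 1 is w(i).

Step i=10: Q has 10 at row 3, column 2; remove 6 from row 3 of P and reverse-bump: 6 enters row 2 and ejects 5; 5 enters row 1 and ejects 4. So w(10) = 4. P is now [[1, 5, 8], [2, 6], [3], [7], [9], [10]].
Step i=9: Q has 9 at row 1, column 3; remove that cell from P, ejecting 8. So w(9) = 8. P is now [[1, 5], [2, 6], [3], [7], [9], [10]].
Step i=8: Q has 8 at row 6, column 1; remove 10 from row 6 of P and reverse-bump: 10 enters row 5 and ejects 9; 9 enters row 4 and ejects 7; 7 enters row 3 and ejects 3; 3 enters row 2 and ejects 2; 2 enters row 1 and ejects 1. So w(8) = 1. P is now [[2, 5], [3, 6], [7], [9], [10]].
Step i=7: Q has 7 at row 5, column 1; remove 10 from row 5 of P and reverse-bump: 10 enters row 4 and ejects 9; 9 enters row 3 and ejects 7; 7 enters row 2 and ejects 6; 6 enters row 1 and ejects 5. So w(7) = 5. P is now [[2, 6], [3, 7], [9], [10]].
Step i=6: Q has 6 at row 4, column 1; remove 10 from row 4 of P and reverse-bump: 10 enters row 3 and ejects 9; 9 enters row 2 and ejects 7; 7 enters row 1 and ejects 6. So w(6) = 6. P is now [[2, 7], [3, 9], [10]].
Step i=5: Q has 5 at row 2, column 2; remove 9 from row 2 of P and reverse-bump: 9 enters row 1 and ejects 7. So w(5) = 7. P is now [[2, 9], [3], [10]].
Step i=4: Q has 4 at row 1, column 2; remove that cell from P, ejecting 9. So w(4) = 9. P is now [[2], [3], [10]].
Step i=3: Q has 3 at row 3, column 1; remove 10 from row 3 of P and reverse-bump: 10 enters row 2 and ejects 3; 3 enters row 1 and ejects 2. So w(3) = 2. P is now [[3], [10]].
Step i=2: Q has 2 at row 2, column 1; remove 10 from row 2 of P and reverse-bump: 10 enters row 1 and ejects 3. So w(2) = 3. P is now [[10]].
Step i=1: Q has 1 at row 1, column 1; remove that cell from P, ejecting 10. So w(1) = 10. P is now [].

So w = 10 3 2 9 7 6 5 1 8 4.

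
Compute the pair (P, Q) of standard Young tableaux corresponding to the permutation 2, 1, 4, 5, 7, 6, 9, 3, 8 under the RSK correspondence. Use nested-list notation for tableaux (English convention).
P = [[1, 3, 5, 6, 8], [2, 4, 9], [7]], Q = [[1, 3, 4, 5, 7], [2, 6, 9], [8]]

Insert each entry of the permutation into P by Schensted row insertion, recording in Q the position of each new cell.

Insert 2: appended to row 1. P = [[2]], Q = [[1]].
Insert 1: 1 bumps 2 from row 1; 2 starts row 2. P = [[1], [2]], Q = [[1], [2]].
Insert 4: appended to row 1. P = [[1, 4], [2]], Q = [[1, 3], [2]].
Insert 5: appended to row 1. P = [[1, 4, 5], [2]], Q = [[1, 3, 4], [2]].
Insert 7: appended to row 1. P = [[1, 4, 5, 7], [2]], Q = [[1, 3, 4, 5], [2]].
Insert 6: 6 bumps 7 from row 1; 7 appends to row 2. P = [[1, 4, 5, 6], [2, 7]], Q = [[1, 3, 4, 5], [2, 6]].
Insert 9: appended to row 1. P = [[1, 4, 5, 6, 9], [2, 7]], Q = [[1, 3, 4, 5, 7], [2, 6]].
Insert 3: 3 bumps 4 from row 1; 4 bumps 7 from row 2; 7 starts row 3. P = [[1, 3, 5, 6, 9], [2, 4], [7]], Q = [[1, 3, 4, 5, 7], [2, 6], [8]].
Insert 8: 8 bumps 9 from row 1; 9 appends to row 2. P = [[1, 3, 5, 6, 8], [2, 4, 9], [7]], Q = [[1, 3, 4, 5, 7], [2, 6, 9], [8]].

So P = [[1, 3, 5, 6, 8], [2, 4, 9], [7]], Q = [[1, 3, 4, 5, 7], [2, 6, 9], [8]].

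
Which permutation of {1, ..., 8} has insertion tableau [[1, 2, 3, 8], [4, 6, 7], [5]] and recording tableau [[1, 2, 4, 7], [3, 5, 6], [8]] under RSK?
5 6 1 7 2 4 8 3

Reverse the RSK construction: for i from n down to 1, find the cell of Q containing i, remove the entry at that cell from P, and reverse-bump it up through P; the value ejected from row 1 is w(i).

Step i=8: Q has 8 at row 3, column 1; remove 5 from row 3 of P and reverse-bump: 5 enters row 2 and ejects 4; 4 enters row 1 and ejects 3. So w(8) = 3. P is now [[1, 2, 4, 8], [5, 6, 7]].
Step i=7: Q has 7 at row 1, column 4; remove that cell from P, ejecting 8. So w(7) = 8. P is now [[1, 2, 4], [5, 6, 7]].
Step i=6: Q has 6 at row 2, column 3; remove 7 from row 2 of P and reverse-bump: 7 enters row 1 and ejects 4. So w(6) = 4. P is now [[1, 2, 7], [5, 6]].
Step i=5: Q has 5 at row 2, column 2; remove 6 from row 2 of P and reverse-bump: 6 enters row 1 and ejects 2. So w(5) = 2. P is now [[1, 6, 7], [5]].
Step i=4: Q has 4 at row 1, column 3; remove that cell from P, ejecting 7. So w(4) = 7. P is now [[1, 6], [5]].
Step i=3: Q has 3 at row 2, column 1; remove 5 from row 2 of P and reverse-bump: 5 enters row 1 and ejects 1. So w(3) = 1. P is now [[5, 6]].
Step i=2: Q has 2 at row 1, column 2; remove that cell from P, ejecting 6. So w(2) = 6. P is now [[5]].
Step i=1: Q has 1 at row 1, column 1; remove that cell from P, ejecting 5. So w(1) = 5. P is now [].

So w = 5 6 1 7 2 4 8 3.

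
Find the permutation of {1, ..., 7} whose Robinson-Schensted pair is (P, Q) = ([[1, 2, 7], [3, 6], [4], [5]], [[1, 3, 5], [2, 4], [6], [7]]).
Reverse the RSK construction: for i from n down to 1, find the cell of Q containing i, remove the entry at that cell from P, and reverse-bump it up through P; the value ejected from row 1 is w(i).

Step i=7: Q has 7 at row 4, column 1; remove 5 from row 4 of P and reverse-bump: 5 enters row 3 and ejects 4; 4 enters row 2 and ejects 3; 3 enters row 1 and ejects 2. So w(7) = 2. P is now [[1, 3, 7], [4, 6], [5]].
Step i=6: Q has 6 at row 3, column 1; remove 5 from row 3 of P and reverse-bump: 5 enters row 2 and ejects 4; 4 enters row 1 and ejects 3. So w(6) = 3. P is now [[1, 4, 7], [5, 6]].
Step i=5: Q has 5 at row 1, column 3; remove that cell from P, ejecting 7. So w(5) = 7. P is now [[1, 4], [5, 6]].
Step i=4: Q has 4 at row 2, column 2; remove 6 from row 2 of P and reverse-bump: 6 enters row 1 and ejects 4. So w(4) = 4. P is now [[1, 6], [5]].
Step i=3: Q has 3 at row 1, column 2; remove that cell from P, ejecting 6. So w(3) = 6. P is now [[1], [5]].
Step i=2: Q has 2 at row 2, column 1; remove 5 from row 2 of P and reverse-bump: 5 enters row 1 and ejects 1. So w(2) = 1. P is now [[5]].
Step i=1: Q has 1 at row 1, column 1; remove that cell from P, ejecting 5. So w(1) = 5. P is now [].

So w = 5 1 6 4 7 3 2.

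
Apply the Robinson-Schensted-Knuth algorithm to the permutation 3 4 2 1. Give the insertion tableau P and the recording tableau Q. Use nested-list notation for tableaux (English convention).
P = [[1, 4], [2], [3]], Q = [[1, 2], [3], [4]]

Insert each entry of the permutation into P by Schensted row insertion, recording in Q the position of each new cell.

Insert 3: appended to row 1. P = [[3]].
Insert 4: appended to row 1. P = [[3, 4]].
Insert 2: 2 bumps 3 from row 1; 3 starts row 2. P = [[2, 4], [3]].
Insert 1: 1 bumps 2 from row 1; 2 bumps 3 from row 2; 3 starts row 3. P = [[1, 4], [2], [3]].

So P = [[1, 4], [2], [3]], Q = [[1, 2], [3], [4]].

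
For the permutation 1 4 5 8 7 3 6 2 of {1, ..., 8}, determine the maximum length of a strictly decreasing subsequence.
4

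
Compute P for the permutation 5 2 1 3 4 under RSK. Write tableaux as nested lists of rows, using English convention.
P = [[1, 3, 4], [2], [5]]

After inserting 5: P = [[5]].
After inserting 2: P = [[2], [5]].
After inserting 1: P = [[1], [2], [5]].
After inserting 3: P = [[1, 3], [2], [5]].
After inserting 4: P = [[1, 3, 4], [2], [5]].

So P = [[1, 3, 4], [2], [5]].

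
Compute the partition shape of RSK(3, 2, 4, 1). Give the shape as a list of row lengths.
Row-insert each entry into an empty tableau.

After inserting 3: P = [[3]].
After inserting 2: P = [[2], [3]].
After inserting 4: P = [[2, 4], [3]].
After inserting 1: P = [[1, 4], [2], [3]].

The final insertion tableau P = [[1, 4], [2], [3]] has shape [2, 1, 1].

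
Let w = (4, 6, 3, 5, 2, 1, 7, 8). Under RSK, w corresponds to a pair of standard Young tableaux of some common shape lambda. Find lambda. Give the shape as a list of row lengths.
[4, 2, 1, 1]

Row-insert each entry into an empty tableau.

After inserting 4: P = [[4]].
After inserting 6: P = [[4, 6]].
After inserting 3: P = [[3, 6], [4]].
After inserting 5: P = [[3, 5], [4, 6]].
After inserting 2: P = [[2, 5], [3, 6], [4]].
After inserting 1: P = [[1, 5], [2, 6], [3], [4]].
After inserting 7: P = [[1, 5, 7], [2, 6], [3], [4]].
After inserting 8: P = [[1, 5, 7, 8], [2, 6], [3], [4]].

The final insertion tableau P = [[1, 5, 7, 8], [2, 6], [3], [4]] has shape [4, 2, 1, 1].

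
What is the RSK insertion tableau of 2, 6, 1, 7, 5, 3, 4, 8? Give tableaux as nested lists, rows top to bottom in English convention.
P = [[1, 3, 4, 8], [2, 5, 7], [6]]

Insert 2: appended to row 1. P = [[2]].
Insert 6: appended to row 1. P = [[2, 6]].
Insert 1: 1 bumps 2 from row 1; 2 starts row 2. P = [[1, 6], [2]].
Insert 7: appended to row 1. P = [[1, 6, 7], [2]].
Insert 5: 5 bumps 6 from row 1; 6 appends to row 2. P = [[1, 5, 7], [2, 6]].
Insert 3: 3 bumps 5 from row 1; 5 bumps 6 from row 2; 6 starts row 3. P = [[1, 3, 7], [2, 5], [6]].
Insert 4: 4 bumps 7 from row 1; 7 appends to row 2. P = [[1, 3, 4], [2, 5, 7], [6]].
Insert 8: appended to row 1. P = [[1, 3, 4, 8], [2, 5, 7], [6]].

So P = [[1, 3, 4, 8], [2, 5, 7], [6]].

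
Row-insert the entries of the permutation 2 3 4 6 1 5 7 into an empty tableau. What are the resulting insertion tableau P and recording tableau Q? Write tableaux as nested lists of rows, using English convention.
Insert each entry of the permutation into P by Schensted row insertion, recording in Q the position of each new cell.

Insert 2: appended to row 1. P = [[2]], Q = [[1]].
Insert 3: appended to row 1. P = [[2, 3]], Q = [[1, 2]].
Insert 4: appended to row 1. P = [[2, 3, 4]], Q = [[1, 2, 3]].
Insert 6: appended to row 1. P = [[2, 3, 4, 6]], Q = [[1, 2, 3, 4]].
Insert 1: 1 bumps 2 from row 1; 2 starts row 2. P = [[1, 3, 4, 6], [2]], Q = [[1, 2, 3, 4], [5]].
Insert 5: 5 bumps 6 from row 1; 6 appends to row 2. P = [[1, 3, 4, 5], [2, 6]], Q = [[1, 2, 3, 4], [5, 6]].
Insert 7: appended to row 1. P = [[1, 3, 4, 5, 7], [2, 6]], Q = [[1, 2, 3, 4, 7], [5, 6]].

So P = [[1, 3, 4, 5, 7], [2, 6]], Q = [[1, 2, 3, 4, 7], [5, 6]].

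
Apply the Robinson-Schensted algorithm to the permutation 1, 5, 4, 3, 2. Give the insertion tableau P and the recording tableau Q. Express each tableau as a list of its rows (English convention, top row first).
P = [[1, 2], [3], [4], [5]], Q = [[1, 2], [3], [4], [5]]

Insert each entry of the permutation into P by Schensted row insertion, recording in Q the position of each new cell.

After inserting 1: P = [[1]].
After inserting 5: P = [[1, 5]].
After inserting 4: P = [[1, 4], [5]].
After inserting 3: P = [[1, 3], [4], [5]].
After inserting 2: P = [[1, 2], [3], [4], [5]].

So P = [[1, 2], [3], [4], [5]], Q = [[1, 2], [3], [4], [5]].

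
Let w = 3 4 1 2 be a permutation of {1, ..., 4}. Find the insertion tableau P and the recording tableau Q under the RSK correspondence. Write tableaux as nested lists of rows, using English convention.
P = [[1, 2], [3, 4]], Q = [[1, 2], [3, 4]]

Insert each entry of the permutation into P by Schensted row insertion, recording in Q the position of each new cell.

Insert 3: appended to row 1. P = [[3]].
Insert 4: appended to row 1. P = [[3, 4]].
Insert 1: 1 bumps 3 from row 1; 3 starts row 2. P = [[1, 4], [3]].
Insert 2: 2 bumps 4 from row 1; 4 appends to row 2. P = [[1, 2], [3, 4]].

So P = [[1, 2], [3, 4]], Q = [[1, 2], [3, 4]].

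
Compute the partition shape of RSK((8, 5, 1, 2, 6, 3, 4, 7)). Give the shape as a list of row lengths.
RSK row insertion gives P = [[1, 2, 3, 4, 7], [5, 6], [8]], which has shape [5, 2, 1].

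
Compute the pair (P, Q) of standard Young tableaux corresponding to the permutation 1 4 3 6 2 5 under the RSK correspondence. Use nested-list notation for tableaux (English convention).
P = [[1, 2, 5], [3, 6], [4]], Q = [[1, 2, 4], [3, 6], [5]]

Insert each entry of the permutation into P by Schensted row insertion, recording in Q the position of each new cell.

Insert 1: appended to row 1. P = [[1]].
Insert 4: appended to row 1. P = [[1, 4]].
Insert 3: 3 bumps 4 from row 1; 4 starts row 2. P = [[1, 3], [4]].
Insert 6: appended to row 1. P = [[1, 3, 6], [4]].
Insert 2: 2 bumps 3 from row 1; 3 bumps 4 from row 2; 4 starts row 3. P = [[1, 2, 6], [3], [4]].
Insert 5: 5 bumps 6 from row 1; 6 appends to row 2. P = [[1, 2, 5], [3, 6], [4]].

So P = [[1, 2, 5], [3, 6], [4]], Q = [[1, 2, 4], [3, 6], [5]].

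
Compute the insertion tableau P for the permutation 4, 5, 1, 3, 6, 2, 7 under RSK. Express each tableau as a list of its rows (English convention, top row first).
Insert 4: appended to row 1. P = [[4]].
Insert 5: appended to row 1. P = [[4, 5]].
Insert 1: 1 bumps 4 from row 1; 4 starts row 2. P = [[1, 5], [4]].
Insert 3: 3 bumps 5 from row 1; 5 appends to row 2. P = [[1, 3], [4, 5]].
Insert 6: appended to row 1. P = [[1, 3, 6], [4, 5]].
Insert 2: 2 bumps 3 from row 1; 3 bumps 4 from row 2; 4 starts row 3. P = [[1, 2, 6], [3, 5], [4]].
Insert 7: appended to row 1. P = [[1, 2, 6, 7], [3, 5], [4]].

So P = [[1, 2, 6, 7], [3, 5], [4]].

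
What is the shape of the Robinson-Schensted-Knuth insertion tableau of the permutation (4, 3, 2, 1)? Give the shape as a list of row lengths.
Row-insert each entry into an empty tableau.

After inserting 4: P = [[4]].
After inserting 3: P = [[3], [4]].
After inserting 2: P = [[2], [3], [4]].
After inserting 1: P = [[1], [2], [3], [4]].

The final insertion tableau P = [[1], [2], [3], [4]] has shape [1, 1, 1, 1].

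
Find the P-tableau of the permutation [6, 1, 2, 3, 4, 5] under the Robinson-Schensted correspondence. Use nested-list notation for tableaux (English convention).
After inserting 6: P = [[6]].
After inserting 1: P = [[1], [6]].
After inserting 2: P = [[1, 2], [6]].
After inserting 3: P = [[1, 2, 3], [6]].
After inserting 4: P = [[1, 2, 3, 4], [6]].
After inserting 5: P = [[1, 2, 3, 4, 5], [6]].

So P = [[1, 2, 3, 4, 5], [6]].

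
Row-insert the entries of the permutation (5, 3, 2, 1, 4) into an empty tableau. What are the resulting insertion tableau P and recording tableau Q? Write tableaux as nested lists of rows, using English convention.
Insert each entry of the permutation into P by Schensted row insertion, recording in Q the position of each new cell.

Insert 5: appended to row 1. P = [[5]], Q = [[1]].
Insert 3: 3 bumps 5 from row 1; 5 starts row 2. P = [[3], [5]], Q = [[1], [2]].
Insert 2: 2 bumps 3 from row 1; 3 bumps 5 from row 2; 5 starts row 3. P = [[2], [3], [5]], Q = [[1], [2], [3]].
Insert 1: 1 bumps 2 from row 1; 2 bumps 3 from row 2; 3 bumps 5 from row 3; 5 starts row 4. P = [[1], [2], [3], [5]], Q = [[1], [2], [3], [4]].
Insert 4: appended to row 1. P = [[1, 4], [2], [3], [5]], Q = [[1, 5], [2], [3], [4]].

So P = [[1, 4], [2], [3], [5]], Q = [[1, 5], [2], [3], [4]].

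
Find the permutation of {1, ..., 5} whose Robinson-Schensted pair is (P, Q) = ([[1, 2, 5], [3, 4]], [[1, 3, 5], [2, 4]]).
Reverse the RSK construction: for i from n down to 1, find the cell of Q containing i, remove the entry at that cell from P, and reverse-bump it up through P; the value ejected from row 1 is w(i).

Step i=5: Q has 5 at row 1, column 3; remove that cell from P, ejecting 5. So w(5) = 5. P is now [[1, 2], [3, 4]].
Step i=4: Q has 4 at row 2, column 2; remove 4 from row 2 of P and reverse-bump: 4 enters row 1 and ejects 2. So w(4) = 2. P is now [[1, 4], [3]].
Step i=3: Q has 3 at row 1, column 2; remove that cell from P, ejecting 4. So w(3) = 4. P is now [[1], [3]].
Step i=2: Q has 2 at row 2, column 1; remove 3 from row 2 of P and reverse-bump: 3 enters row 1 and ejects 1. So w(2) = 1. P is now [[3]].
Step i=1: Q has 1 at row 1, column 1; remove that cell from P, ejecting 3. So w(1) = 3. P is now [].

So w = 3 1 4 2 5.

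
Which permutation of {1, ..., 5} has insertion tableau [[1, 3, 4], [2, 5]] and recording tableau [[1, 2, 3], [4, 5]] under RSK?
Reverse the RSK construction: for i from n down to 1, find the cell of Q containing i, remove the entry at that cell from P, and reverse-bump it up through P; the value ejected from row 1 is w(i).

Step i=5: Q has 5 at row 2, column 2; remove 5 from row 2 of P and reverse-bump: 5 enters row 1 and ejects 4. So w(5) = 4. P is now [[1, 3, 5], [2]].
Step i=4: Q has 4 at row 2, column 1; remove 2 from row 2 of P and reverse-bump: 2 enters row 1 and ejects 1. So w(4) = 1. P is now [[2, 3, 5]].
Step i=3: Q has 3 at row 1, column 3; remove that cell from P, ejecting 5. So w(3) = 5. P is now [[2, 3]].
Step i=2: Q has 2 at row 1, column 2; remove that cell from P, ejecting 3. So w(2) = 3. P is now [[2]].
Step i=1: Q has 1 at row 1, column 1; remove that cell from P, ejecting 2. So w(1) = 2. P is now [].

So w = 2 3 5 1 4.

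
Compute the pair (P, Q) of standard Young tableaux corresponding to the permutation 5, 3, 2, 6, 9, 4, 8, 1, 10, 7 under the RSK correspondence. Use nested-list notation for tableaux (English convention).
P = [[1, 4, 7, 10], [2, 6, 8], [3, 9], [5]], Q = [[1, 4, 5, 9], [2, 6, 7], [3, 10], [8]]

Insert each entry of the permutation into P by Schensted row insertion, recording in Q the position of each new cell.

Insert 5: appended to row 1. P = [[5]].
Insert 3: 3 bumps 5 from row 1; 5 starts row 2. P = [[3], [5]].
Insert 2: 2 bumps 3 from row 1; 3 bumps 5 from row 2; 5 starts row 3. P = [[2], [3], [5]].
Insert 6: appended to row 1. P = [[2, 6], [3], [5]].
Insert 9: appended to row 1. P = [[2, 6, 9], [3], [5]].
Insert 4: 4 bumps 6 from row 1; 6 appends to row 2. P = [[2, 4, 9], [3, 6], [5]].
Insert 8: 8 bumps 9 from row 1; 9 appends to row 2. P = [[2, 4, 8], [3, 6, 9], [5]].
Insert 1: 1 bumps 2 from row 1; 2 bumps 3 from row 2; 3 bumps 5 from row 3; 5 starts row 4. P = [[1, 4, 8], [2, 6, 9], [3], [5]].
Insert 10: appended to row 1. P = [[1, 4, 8, 10], [2, 6, 9], [3], [5]].
Insert 7: 7 bumps 8 from row 1; 8 bumps 9 from row 2; 9 appends to row 3. P = [[1, 4, 7, 10], [2, 6, 8], [3, 9], [5]].

So P = [[1, 4, 7, 10], [2, 6, 8], [3, 9], [5]], Q = [[1, 4, 5, 9], [2, 6, 7], [3, 10], [8]].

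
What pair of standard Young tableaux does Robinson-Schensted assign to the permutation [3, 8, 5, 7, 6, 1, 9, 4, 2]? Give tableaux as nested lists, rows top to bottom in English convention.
P = [[1, 2, 6, 9], [3, 4], [5], [7], [8]], Q = [[1, 2, 4, 7], [3, 8], [5], [6], [9]]

Insert each entry of the permutation into P by Schensted row insertion, recording in Q the position of each new cell.

Insert 3: appended to row 1. P = [[3]], Q = [[1]].
Insert 8: appended to row 1. P = [[3, 8]], Q = [[1, 2]].
Insert 5: 5 bumps 8 from row 1; 8 starts row 2. P = [[3, 5], [8]], Q = [[1, 2], [3]].
Insert 7: appended to row 1. P = [[3, 5, 7], [8]], Q = [[1, 2, 4], [3]].
Insert 6: 6 bumps 7 from row 1; 7 bumps 8 from row 2; 8 starts row 3. P = [[3, 5, 6], [7], [8]], Q = [[1, 2, 4], [3], [5]].
Insert 1: 1 bumps 3 from row 1; 3 bumps 7 from row 2; 7 bumps 8 from row 3; 8 starts row 4. P = [[1, 5, 6], [3], [7], [8]], Q = [[1, 2, 4], [3], [5], [6]].
Insert 9: appended to row 1. P = [[1, 5, 6, 9], [3], [7], [8]], Q = [[1, 2, 4, 7], [3], [5], [6]].
Insert 4: 4 bumps 5 from row 1; 5 appends to row 2. P = [[1, 4, 6, 9], [3, 5], [7], [8]], Q = [[1, 2, 4, 7], [3, 8], [5], [6]].
Insert 2: 2 bumps 4 from row 1; 4 bumps 5 from row 2; 5 bumps 7 from row 3; 7 bumps 8 from row 4; 8 starts row 5. P = [[1, 2, 6, 9], [3, 4], [5], [7], [8]], Q = [[1, 2, 4, 7], [3, 8], [5], [6], [9]].

So P = [[1, 2, 6, 9], [3, 4], [5], [7], [8]], Q = [[1, 2, 4, 7], [3, 8], [5], [6], [9]].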